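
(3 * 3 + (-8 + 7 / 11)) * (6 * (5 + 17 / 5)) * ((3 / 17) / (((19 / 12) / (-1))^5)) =-3386105856 / 2315152565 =-1.46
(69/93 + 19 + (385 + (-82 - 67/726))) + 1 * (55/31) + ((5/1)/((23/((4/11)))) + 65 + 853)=643166713/517638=1242.50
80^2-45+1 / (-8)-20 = 50679 / 8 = 6334.88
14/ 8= 7/ 4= 1.75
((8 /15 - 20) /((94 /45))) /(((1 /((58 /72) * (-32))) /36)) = 406464 /47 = 8648.17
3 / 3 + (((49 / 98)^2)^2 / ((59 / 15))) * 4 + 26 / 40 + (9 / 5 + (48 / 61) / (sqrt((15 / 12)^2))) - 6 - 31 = -1182521 / 35990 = -32.86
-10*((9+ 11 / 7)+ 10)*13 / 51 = -6240 / 119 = -52.44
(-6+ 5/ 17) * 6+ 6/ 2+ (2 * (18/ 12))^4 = 846/ 17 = 49.76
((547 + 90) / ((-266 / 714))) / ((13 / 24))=-59976 / 19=-3156.63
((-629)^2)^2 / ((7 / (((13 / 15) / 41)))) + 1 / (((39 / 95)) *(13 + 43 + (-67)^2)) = 24046571783167366 / 50872185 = 472686042.15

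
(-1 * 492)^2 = 242064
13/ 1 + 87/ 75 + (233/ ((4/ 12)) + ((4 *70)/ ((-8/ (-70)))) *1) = 79079/ 25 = 3163.16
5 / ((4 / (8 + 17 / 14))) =645 / 56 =11.52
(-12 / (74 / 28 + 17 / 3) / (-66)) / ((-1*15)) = -28 / 19195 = -0.00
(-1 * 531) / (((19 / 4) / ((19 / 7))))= -2124 / 7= -303.43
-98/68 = -49/34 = -1.44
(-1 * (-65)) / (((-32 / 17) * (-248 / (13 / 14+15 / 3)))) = 91715 / 111104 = 0.83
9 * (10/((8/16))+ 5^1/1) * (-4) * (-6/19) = 5400/19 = 284.21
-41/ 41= -1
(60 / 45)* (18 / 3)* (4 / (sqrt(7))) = 32* sqrt(7) / 7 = 12.09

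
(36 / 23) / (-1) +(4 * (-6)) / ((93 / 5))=-2036 / 713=-2.86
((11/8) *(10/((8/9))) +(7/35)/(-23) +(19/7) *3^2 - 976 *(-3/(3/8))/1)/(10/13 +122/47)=123520744321/52962560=2332.23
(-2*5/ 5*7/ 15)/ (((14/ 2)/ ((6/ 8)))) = -1/ 10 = -0.10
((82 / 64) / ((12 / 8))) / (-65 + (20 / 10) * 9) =-41 / 2256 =-0.02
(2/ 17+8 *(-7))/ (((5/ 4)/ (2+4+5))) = -8360/ 17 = -491.76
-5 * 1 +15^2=220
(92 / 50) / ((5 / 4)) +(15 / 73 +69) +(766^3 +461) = 4101282602557 / 9125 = 449455627.68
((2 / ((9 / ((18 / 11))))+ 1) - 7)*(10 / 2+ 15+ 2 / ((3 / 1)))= -3844 / 33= -116.48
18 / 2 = 9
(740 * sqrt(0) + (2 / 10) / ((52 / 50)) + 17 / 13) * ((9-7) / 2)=3 / 2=1.50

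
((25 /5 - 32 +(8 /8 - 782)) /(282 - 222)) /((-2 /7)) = 707 /15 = 47.13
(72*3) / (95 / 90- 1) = 3888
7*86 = 602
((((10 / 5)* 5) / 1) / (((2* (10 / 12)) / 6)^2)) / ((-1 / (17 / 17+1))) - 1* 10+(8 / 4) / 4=-2687 / 10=-268.70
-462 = -462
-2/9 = -0.22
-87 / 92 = -0.95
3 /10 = 0.30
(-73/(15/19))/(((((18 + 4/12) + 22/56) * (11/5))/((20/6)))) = -388360/51909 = -7.48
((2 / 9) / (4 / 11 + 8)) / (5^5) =11 / 1293750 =0.00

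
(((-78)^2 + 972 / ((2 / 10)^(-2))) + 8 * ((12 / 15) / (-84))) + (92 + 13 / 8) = 26109001 / 4200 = 6216.43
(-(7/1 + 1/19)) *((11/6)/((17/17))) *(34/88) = -1139/228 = -5.00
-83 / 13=-6.38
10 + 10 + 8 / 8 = 21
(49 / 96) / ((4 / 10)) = 245 / 192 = 1.28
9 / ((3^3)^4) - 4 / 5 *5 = -236195 / 59049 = -4.00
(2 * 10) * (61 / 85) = 244 / 17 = 14.35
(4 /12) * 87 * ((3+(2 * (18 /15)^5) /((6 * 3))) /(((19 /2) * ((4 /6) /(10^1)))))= 1781586 /11875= 150.03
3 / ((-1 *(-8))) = 3 / 8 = 0.38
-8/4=-2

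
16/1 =16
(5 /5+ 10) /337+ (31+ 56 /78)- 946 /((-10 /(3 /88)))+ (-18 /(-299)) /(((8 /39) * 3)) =424092311 /12091560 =35.07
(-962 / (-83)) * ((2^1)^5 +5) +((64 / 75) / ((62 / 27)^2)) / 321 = 91500713518 / 213366025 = 428.84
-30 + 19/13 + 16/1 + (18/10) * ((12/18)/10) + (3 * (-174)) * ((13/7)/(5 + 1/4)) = -3138364/15925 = -197.07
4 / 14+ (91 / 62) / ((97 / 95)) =72543 / 42098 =1.72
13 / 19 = 0.68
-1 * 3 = -3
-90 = -90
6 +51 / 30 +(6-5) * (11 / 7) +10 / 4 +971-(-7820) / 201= 7187497 / 7035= 1021.68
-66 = -66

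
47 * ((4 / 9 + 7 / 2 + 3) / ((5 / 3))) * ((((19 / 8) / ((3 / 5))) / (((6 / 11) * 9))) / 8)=19.74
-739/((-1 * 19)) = 739/19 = 38.89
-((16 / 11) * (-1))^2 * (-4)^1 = 1024 / 121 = 8.46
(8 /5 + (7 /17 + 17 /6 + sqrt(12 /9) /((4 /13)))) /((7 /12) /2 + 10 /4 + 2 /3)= 52*sqrt(3) /83 + 9884 /7055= 2.49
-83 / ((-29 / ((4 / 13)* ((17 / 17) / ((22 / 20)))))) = 3320 / 4147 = 0.80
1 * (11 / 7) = 11 / 7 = 1.57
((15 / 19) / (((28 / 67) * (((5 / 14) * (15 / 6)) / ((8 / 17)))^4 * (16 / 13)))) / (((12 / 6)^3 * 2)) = 917769216 / 123976484375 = 0.01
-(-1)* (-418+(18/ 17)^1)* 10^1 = -70880/ 17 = -4169.41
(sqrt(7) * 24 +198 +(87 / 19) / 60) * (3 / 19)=72 * sqrt(7) / 19 +225807 / 7220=41.30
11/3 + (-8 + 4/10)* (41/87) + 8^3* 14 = 3118117/435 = 7168.09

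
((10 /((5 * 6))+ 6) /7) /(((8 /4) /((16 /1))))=152 /21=7.24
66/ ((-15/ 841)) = -18502/ 5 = -3700.40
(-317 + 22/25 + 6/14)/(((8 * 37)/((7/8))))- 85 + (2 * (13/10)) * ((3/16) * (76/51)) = -42876031/503200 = -85.21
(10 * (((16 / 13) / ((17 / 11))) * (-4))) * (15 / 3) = -35200 / 221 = -159.28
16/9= 1.78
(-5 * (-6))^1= 30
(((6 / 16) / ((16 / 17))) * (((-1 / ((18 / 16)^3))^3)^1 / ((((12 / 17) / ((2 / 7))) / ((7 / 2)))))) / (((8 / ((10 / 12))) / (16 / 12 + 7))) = -591872000 / 3486784401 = -0.17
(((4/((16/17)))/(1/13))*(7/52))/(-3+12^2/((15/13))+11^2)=595/19424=0.03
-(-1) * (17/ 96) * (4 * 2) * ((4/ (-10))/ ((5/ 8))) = -68/ 75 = -0.91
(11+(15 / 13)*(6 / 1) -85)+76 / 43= -36508 / 559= -65.31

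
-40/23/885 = -8/4071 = -0.00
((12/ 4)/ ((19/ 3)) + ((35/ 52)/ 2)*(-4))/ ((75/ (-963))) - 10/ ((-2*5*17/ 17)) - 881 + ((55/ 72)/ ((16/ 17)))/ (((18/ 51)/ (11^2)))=-25205320319/ 42681600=-590.54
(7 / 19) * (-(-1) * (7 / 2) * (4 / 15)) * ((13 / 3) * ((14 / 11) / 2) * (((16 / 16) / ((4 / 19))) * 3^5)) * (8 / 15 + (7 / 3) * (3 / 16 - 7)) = -147962997 / 8800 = -16813.98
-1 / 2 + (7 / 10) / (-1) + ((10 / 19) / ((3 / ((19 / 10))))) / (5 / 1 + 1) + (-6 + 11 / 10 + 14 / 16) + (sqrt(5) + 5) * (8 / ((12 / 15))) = 10 * sqrt(5) + 16139 / 360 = 67.19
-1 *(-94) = 94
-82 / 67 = -1.22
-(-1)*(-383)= -383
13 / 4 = 3.25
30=30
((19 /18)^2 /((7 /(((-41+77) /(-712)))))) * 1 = -361 /44856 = -0.01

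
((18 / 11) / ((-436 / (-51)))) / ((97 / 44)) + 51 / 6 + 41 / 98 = 4665383 / 518077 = 9.01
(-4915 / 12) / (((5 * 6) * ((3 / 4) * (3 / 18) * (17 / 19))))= -18677 / 153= -122.07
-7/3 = -2.33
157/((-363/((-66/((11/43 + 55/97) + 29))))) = 1309694/1368301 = 0.96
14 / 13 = 1.08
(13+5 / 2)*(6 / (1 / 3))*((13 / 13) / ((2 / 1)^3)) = 279 / 8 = 34.88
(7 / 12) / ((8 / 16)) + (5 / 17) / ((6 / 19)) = 107 / 51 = 2.10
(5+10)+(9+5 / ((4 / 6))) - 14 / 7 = 59 / 2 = 29.50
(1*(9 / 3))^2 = 9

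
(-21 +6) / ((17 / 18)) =-270 / 17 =-15.88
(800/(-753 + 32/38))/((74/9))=-68400/528767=-0.13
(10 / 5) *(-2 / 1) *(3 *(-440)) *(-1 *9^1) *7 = -332640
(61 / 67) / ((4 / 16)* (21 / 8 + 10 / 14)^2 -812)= -765184 / 680100853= -0.00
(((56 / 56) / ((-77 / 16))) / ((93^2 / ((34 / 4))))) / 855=-136 / 569406915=-0.00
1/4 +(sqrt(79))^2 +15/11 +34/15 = 54701/660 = 82.88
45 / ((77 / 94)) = 4230 / 77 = 54.94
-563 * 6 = -3378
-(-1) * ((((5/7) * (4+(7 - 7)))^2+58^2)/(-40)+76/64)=-325817/3920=-83.12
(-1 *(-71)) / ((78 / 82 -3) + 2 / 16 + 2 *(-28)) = -23288 / 18999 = -1.23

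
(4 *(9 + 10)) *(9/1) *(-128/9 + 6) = -5624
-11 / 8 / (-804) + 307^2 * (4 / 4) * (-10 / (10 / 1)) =-94249.00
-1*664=-664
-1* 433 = -433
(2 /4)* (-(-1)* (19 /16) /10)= 19 /320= 0.06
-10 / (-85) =2 / 17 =0.12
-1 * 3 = -3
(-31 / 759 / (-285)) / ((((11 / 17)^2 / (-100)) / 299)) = -2329340 / 227601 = -10.23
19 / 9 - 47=-404 / 9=-44.89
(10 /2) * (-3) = -15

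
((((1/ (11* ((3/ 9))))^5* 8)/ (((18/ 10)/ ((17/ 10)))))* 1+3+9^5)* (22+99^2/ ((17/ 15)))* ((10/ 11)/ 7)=1274296551537120/ 19165069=66490579.89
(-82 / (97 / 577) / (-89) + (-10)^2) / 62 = 1.70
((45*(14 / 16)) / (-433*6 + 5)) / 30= -0.00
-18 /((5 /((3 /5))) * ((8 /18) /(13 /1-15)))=243 /25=9.72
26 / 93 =0.28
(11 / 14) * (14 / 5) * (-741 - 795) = -3379.20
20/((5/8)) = 32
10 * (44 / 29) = 440 / 29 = 15.17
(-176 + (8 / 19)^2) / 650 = -31736 / 117325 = -0.27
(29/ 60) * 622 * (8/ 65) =36076/ 975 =37.00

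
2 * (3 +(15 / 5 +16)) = 44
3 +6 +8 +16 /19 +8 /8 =358 /19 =18.84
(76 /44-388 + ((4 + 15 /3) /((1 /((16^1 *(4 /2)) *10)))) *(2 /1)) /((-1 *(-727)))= 59111 /7997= 7.39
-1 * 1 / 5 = -1 / 5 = -0.20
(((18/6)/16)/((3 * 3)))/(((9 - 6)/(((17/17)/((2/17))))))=17/288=0.06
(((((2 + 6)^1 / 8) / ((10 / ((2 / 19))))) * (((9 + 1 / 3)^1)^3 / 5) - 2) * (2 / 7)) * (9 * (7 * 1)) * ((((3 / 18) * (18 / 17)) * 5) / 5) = -7396 / 8075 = -0.92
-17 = -17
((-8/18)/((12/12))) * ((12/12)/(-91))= 0.00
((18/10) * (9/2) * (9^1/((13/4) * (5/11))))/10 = 8019/1625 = 4.93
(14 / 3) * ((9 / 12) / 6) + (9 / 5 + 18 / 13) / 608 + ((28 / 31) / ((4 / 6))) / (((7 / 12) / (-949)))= -8098804469 / 3675360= -2203.54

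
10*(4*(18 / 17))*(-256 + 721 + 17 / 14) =2349720 / 119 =19745.55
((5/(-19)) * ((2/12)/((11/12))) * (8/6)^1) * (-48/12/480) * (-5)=-5/1881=-0.00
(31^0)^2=1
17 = 17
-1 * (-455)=455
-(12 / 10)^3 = -216 / 125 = -1.73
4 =4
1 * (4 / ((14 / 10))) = 20 / 7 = 2.86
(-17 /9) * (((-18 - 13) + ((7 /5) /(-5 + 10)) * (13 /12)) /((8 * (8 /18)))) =156553 /9600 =16.31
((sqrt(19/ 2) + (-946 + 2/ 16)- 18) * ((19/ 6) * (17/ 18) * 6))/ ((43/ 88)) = -27397183/ 774 + 7106 * sqrt(38)/ 387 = -35283.69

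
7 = 7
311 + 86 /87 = 27143 /87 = 311.99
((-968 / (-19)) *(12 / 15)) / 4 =968 / 95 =10.19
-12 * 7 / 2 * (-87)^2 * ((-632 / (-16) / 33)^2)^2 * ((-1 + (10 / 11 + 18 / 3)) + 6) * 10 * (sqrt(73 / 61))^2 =-93001949.92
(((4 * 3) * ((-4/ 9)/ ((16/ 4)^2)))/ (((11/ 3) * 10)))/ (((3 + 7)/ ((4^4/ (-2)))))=32/ 275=0.12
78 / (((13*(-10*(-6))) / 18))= 9 / 5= 1.80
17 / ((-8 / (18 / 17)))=-2.25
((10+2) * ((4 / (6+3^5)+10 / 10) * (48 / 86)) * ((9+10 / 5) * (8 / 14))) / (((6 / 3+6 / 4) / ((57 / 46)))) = 2648448 / 174881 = 15.14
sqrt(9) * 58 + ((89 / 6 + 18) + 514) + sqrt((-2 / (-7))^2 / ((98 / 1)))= sqrt(2) / 49 + 4325 / 6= 720.86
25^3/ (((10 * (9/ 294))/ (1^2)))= 153125/ 3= 51041.67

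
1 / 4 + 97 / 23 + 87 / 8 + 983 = 183695 / 184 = 998.34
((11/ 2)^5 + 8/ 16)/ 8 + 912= 394539/ 256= 1541.17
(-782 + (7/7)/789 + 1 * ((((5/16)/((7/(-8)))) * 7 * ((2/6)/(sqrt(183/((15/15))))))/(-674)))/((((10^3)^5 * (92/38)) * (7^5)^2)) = -11722943/10252156687206000000000000000 + 19 * sqrt(183)/1923226631351121600000000000000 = -0.00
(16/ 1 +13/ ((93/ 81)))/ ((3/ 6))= 1694/ 31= 54.65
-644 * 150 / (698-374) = -8050 / 27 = -298.15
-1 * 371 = -371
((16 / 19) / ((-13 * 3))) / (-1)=16 / 741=0.02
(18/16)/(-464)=-9/3712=-0.00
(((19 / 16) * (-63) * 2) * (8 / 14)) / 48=-57 / 32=-1.78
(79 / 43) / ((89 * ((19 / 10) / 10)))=7900 / 72713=0.11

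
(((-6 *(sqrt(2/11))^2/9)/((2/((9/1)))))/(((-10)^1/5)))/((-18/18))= -3/11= -0.27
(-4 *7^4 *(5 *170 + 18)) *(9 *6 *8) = -3601269504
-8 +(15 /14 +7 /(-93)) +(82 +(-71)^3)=-465902477 /1302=-357836.00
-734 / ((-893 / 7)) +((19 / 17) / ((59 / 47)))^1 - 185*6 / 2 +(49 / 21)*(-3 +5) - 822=-3669657854 / 2687037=-1365.69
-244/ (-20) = 61/ 5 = 12.20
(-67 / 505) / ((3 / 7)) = -469 / 1515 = -0.31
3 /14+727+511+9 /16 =138743 /112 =1238.78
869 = 869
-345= -345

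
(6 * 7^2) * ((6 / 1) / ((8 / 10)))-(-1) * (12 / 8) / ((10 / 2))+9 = 22143 / 10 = 2214.30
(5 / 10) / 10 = 1 / 20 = 0.05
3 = 3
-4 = -4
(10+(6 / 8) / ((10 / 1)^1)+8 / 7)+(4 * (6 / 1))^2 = 164421 / 280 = 587.22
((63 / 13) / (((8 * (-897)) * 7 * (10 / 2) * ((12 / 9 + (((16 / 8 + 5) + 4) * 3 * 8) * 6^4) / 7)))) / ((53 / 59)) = -0.00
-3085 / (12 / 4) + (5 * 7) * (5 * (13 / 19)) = -51790 / 57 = -908.60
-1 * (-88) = 88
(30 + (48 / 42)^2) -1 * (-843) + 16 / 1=43625 / 49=890.31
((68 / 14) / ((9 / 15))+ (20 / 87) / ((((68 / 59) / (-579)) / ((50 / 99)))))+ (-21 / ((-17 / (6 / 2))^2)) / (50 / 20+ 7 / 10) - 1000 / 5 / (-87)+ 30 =-1685440465 / 92928528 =-18.14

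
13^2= 169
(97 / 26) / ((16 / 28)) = 679 / 104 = 6.53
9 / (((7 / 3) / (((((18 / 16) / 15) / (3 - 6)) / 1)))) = -27 / 280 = -0.10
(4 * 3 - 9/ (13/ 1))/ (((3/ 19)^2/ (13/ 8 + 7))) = 406847/ 104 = 3911.99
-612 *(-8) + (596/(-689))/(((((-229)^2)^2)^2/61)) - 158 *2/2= 24688695142109748759455646/5210784116105898851729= 4738.00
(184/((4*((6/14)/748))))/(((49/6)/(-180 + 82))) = -963424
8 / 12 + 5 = 17 / 3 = 5.67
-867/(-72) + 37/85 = 25453/2040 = 12.48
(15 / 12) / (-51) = -5 / 204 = -0.02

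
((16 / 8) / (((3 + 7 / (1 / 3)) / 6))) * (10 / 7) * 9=45 / 7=6.43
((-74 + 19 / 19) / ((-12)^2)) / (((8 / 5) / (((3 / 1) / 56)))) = -365 / 21504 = -0.02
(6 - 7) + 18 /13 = 0.38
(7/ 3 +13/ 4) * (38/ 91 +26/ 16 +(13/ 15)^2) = 30659669/ 1965600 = 15.60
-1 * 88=-88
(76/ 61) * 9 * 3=2052/ 61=33.64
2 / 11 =0.18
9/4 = 2.25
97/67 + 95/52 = 11409/3484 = 3.27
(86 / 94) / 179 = 43 / 8413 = 0.01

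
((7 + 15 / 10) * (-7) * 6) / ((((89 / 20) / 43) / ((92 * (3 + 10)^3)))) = -62056110480 / 89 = -697259668.31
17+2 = 19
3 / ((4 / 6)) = 9 / 2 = 4.50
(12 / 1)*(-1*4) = -48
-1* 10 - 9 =-19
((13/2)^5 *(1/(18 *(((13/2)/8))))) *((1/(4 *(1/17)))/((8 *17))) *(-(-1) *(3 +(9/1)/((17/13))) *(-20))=-999635/204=-4900.17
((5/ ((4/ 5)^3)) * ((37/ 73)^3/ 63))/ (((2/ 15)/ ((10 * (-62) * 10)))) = -122675234375/ 130709712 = -938.53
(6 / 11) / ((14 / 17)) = 51 / 77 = 0.66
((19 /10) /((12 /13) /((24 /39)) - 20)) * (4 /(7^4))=-76 /444185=-0.00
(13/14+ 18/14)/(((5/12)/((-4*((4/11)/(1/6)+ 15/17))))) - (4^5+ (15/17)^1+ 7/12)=-85655819/78540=-1090.60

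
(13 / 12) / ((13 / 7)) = 7 / 12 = 0.58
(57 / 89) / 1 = 0.64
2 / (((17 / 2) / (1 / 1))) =4 / 17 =0.24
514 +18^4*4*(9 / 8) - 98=472808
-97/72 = -1.35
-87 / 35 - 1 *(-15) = 438 / 35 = 12.51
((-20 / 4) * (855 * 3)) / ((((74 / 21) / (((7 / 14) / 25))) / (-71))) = 764883 / 148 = 5168.13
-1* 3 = -3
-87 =-87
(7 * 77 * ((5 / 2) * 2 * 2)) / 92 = 2695 / 46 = 58.59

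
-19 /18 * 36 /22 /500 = -19 /5500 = -0.00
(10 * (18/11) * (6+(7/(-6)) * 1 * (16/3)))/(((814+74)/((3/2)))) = -0.01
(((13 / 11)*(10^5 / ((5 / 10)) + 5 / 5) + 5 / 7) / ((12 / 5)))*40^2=36400292000 / 231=157577021.65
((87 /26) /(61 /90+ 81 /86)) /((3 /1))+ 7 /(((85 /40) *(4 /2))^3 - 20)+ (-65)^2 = 178710416761 /42290196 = 4225.81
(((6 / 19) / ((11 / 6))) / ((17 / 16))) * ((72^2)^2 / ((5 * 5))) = 15479341056 / 88825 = 174267.84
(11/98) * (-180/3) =-330/49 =-6.73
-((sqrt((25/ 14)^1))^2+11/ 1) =-179/ 14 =-12.79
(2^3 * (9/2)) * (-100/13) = -3600/13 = -276.92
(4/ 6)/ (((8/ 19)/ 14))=133/ 6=22.17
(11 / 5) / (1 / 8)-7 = 53 / 5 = 10.60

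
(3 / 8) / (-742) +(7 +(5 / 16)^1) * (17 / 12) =245961 / 23744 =10.36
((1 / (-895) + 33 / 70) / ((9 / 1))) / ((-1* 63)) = -5893 / 7104510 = -0.00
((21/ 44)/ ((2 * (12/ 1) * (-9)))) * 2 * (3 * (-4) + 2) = 35/ 792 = 0.04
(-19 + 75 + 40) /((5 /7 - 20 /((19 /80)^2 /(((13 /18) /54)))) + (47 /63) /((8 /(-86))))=-33685632 /4227461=-7.97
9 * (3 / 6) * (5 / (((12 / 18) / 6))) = 405 / 2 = 202.50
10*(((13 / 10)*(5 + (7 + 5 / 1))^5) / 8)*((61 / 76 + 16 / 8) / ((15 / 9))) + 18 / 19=11794754979 / 3040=3879853.61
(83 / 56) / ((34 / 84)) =249 / 68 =3.66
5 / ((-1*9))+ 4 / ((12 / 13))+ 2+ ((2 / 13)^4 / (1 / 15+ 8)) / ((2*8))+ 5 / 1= 335220592 / 31102929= 10.78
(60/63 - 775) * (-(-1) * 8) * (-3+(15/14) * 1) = 585180/49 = 11942.45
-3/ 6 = -1/ 2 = -0.50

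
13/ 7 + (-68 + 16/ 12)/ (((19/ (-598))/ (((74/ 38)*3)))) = 30981093/ 2527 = 12260.03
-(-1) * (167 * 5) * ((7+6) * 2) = 21710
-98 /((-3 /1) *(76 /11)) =539 /114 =4.73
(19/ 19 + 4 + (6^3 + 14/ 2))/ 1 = 228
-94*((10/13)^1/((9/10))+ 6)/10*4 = -150776/585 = -257.74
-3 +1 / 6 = -17 / 6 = -2.83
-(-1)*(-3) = -3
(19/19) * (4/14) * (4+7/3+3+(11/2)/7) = 425/147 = 2.89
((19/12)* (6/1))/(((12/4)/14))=133/3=44.33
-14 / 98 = -1 / 7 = -0.14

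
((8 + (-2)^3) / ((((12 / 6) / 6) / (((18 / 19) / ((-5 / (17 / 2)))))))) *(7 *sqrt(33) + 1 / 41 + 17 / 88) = 0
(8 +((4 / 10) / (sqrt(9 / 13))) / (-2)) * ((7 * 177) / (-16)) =-600.89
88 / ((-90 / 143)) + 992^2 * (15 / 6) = 110700908 / 45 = 2460020.18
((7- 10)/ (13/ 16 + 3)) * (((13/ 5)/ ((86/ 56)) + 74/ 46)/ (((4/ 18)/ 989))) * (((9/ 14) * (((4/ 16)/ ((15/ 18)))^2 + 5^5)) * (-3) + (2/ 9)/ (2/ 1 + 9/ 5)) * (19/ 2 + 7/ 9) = 871618233177247/ 1216950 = 716231754.12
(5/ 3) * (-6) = -10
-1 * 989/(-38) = 989/38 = 26.03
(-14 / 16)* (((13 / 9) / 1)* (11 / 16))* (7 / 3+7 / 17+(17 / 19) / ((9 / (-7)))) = -5962957 / 3348864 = -1.78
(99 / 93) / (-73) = -33 / 2263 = -0.01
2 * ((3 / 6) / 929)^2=0.00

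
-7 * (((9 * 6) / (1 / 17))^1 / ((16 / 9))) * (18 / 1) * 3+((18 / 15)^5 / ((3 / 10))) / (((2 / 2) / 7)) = -487829223 / 2500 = -195131.69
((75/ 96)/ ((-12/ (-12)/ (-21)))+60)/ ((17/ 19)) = 26505/ 544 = 48.72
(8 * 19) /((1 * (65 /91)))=1064 /5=212.80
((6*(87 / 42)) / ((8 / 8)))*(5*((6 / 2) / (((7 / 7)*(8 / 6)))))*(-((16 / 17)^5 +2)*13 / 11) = -14135322825 / 31236854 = -452.52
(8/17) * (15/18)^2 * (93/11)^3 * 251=1121631150/22627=49570.48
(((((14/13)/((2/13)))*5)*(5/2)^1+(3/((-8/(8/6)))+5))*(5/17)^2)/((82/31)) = 35650/11849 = 3.01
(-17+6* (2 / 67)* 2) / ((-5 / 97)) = 21631 / 67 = 322.85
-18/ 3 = -6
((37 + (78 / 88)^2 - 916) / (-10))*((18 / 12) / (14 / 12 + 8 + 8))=15302007 / 1994080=7.67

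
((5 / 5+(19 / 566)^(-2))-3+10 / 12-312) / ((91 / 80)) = 49752680 / 98553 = 504.83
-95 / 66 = -1.44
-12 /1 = -12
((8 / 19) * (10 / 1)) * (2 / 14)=80 / 133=0.60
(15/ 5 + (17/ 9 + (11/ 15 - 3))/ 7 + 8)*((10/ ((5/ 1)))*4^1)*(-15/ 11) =-27584/ 231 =-119.41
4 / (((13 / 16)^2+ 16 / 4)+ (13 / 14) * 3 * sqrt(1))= 7168 / 13343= 0.54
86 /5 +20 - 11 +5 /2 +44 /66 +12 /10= 917 /30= 30.57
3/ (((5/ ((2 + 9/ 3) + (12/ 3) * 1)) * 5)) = 27/ 25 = 1.08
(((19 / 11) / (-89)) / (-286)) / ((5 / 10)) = 19 / 139997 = 0.00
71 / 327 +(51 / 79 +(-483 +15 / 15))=-481.14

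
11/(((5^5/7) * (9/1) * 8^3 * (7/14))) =77/7200000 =0.00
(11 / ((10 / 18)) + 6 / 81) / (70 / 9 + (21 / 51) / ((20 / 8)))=45611 / 18228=2.50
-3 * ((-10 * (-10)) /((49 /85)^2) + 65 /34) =-74163195 /81634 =-908.48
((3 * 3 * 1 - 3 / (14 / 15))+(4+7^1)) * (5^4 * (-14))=-146875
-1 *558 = -558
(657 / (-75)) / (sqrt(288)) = -73 *sqrt(2) / 200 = -0.52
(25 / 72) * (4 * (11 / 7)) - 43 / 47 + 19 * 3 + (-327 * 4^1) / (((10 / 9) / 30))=-208796291 / 5922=-35257.73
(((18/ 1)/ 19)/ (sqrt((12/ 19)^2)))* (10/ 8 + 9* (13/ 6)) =249/ 8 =31.12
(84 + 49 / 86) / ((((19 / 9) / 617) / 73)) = 2948248737 / 1634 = 1804313.79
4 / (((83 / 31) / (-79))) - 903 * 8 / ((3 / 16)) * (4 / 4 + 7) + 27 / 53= -1356394323 / 4399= -308341.51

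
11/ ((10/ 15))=33/ 2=16.50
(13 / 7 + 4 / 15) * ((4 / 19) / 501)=892 / 999495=0.00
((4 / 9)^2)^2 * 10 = 2560 / 6561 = 0.39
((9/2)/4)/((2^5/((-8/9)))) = -1/32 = -0.03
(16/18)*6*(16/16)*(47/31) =752/93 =8.09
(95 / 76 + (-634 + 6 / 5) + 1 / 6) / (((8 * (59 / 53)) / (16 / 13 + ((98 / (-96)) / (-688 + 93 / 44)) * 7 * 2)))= -5915443671167 / 66664203840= -88.73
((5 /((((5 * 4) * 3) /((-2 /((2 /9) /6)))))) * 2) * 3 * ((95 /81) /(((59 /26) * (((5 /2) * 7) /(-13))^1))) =12844 /1239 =10.37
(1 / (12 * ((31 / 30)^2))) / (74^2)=75 / 5262436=0.00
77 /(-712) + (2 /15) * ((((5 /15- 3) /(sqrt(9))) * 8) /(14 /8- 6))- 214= -349496731 /1634040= -213.89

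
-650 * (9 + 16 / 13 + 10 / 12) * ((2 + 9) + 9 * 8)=-1790725 / 3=-596908.33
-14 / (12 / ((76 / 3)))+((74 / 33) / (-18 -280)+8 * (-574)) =-68172677 / 14751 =-4621.56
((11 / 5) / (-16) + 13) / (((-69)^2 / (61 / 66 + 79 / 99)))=10633 / 2285280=0.00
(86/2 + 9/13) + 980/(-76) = 7607/247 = 30.80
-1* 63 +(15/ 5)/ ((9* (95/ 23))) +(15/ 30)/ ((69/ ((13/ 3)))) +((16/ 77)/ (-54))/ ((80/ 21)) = -13603814/ 216315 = -62.89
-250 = -250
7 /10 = 0.70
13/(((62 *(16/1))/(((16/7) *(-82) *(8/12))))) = -1066/651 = -1.64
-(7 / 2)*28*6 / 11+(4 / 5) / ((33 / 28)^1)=-8708 / 165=-52.78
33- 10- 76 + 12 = -41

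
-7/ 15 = -0.47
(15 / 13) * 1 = 15 / 13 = 1.15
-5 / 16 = -0.31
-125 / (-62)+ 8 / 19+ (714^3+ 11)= 428785353061 / 1178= 363994357.44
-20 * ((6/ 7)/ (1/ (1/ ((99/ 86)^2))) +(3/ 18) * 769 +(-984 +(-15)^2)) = 288234710/ 22869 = 12603.73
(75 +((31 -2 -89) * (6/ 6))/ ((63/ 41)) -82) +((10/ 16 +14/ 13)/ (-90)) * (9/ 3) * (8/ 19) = -2389729/ 51870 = -46.07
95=95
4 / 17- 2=-30 / 17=-1.76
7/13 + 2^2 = 59/13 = 4.54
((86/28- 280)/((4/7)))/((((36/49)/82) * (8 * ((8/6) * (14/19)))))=-21141281/3072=-6881.93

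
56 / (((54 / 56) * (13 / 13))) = 1568 / 27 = 58.07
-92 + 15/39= -91.62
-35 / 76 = -0.46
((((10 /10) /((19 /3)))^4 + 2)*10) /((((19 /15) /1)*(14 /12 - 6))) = -234650700 /71806871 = -3.27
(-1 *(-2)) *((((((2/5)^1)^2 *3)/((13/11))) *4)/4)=264/325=0.81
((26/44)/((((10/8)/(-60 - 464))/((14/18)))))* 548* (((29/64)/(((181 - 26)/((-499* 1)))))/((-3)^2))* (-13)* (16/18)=-1228952627084/6214725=-197748.51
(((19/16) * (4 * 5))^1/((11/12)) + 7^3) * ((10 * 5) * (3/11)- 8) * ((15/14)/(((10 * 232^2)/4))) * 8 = 188697/1424654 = 0.13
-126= -126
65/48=1.35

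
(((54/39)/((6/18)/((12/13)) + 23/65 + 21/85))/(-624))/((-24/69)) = 52785/7959952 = 0.01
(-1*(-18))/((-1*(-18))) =1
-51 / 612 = -1 / 12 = -0.08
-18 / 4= -9 / 2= -4.50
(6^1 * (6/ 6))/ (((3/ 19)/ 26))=988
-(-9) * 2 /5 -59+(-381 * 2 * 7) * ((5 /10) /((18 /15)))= -22779 /10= -2277.90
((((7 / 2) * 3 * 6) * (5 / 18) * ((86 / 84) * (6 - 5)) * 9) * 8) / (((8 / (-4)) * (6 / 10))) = -1075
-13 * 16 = -208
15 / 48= 5 / 16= 0.31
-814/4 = -407/2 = -203.50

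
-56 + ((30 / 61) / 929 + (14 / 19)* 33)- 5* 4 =-55648388 / 1076711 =-51.68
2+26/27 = 2.96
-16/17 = -0.94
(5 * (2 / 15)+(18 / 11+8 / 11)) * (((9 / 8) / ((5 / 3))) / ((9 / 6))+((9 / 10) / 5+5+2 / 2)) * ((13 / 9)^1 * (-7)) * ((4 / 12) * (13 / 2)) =-261443 / 594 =-440.14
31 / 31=1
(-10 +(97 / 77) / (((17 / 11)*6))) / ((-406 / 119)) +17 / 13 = 132971 / 31668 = 4.20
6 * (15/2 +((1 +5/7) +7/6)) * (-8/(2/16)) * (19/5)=-530176/35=-15147.89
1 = 1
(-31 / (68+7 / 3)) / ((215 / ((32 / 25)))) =-2976 / 1134125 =-0.00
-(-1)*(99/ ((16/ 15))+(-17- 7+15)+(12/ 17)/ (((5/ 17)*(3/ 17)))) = 7793/ 80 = 97.41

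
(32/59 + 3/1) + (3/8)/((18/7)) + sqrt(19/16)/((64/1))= sqrt(19)/256 + 10445/2832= 3.71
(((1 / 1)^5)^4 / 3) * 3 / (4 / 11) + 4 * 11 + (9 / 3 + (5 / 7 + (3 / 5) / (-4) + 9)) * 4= 13581 / 140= 97.01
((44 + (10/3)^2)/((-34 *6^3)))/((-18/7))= 217/74358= 0.00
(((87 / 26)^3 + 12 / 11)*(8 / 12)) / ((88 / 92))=57150745 / 2126696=26.87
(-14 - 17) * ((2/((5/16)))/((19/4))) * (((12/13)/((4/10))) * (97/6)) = -1558.28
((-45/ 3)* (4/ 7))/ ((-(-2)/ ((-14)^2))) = -840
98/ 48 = 49/ 24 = 2.04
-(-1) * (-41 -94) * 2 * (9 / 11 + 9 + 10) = -58860 / 11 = -5350.91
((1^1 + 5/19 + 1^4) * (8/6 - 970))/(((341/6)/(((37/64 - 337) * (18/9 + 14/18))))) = 11210294575/310992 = 36046.89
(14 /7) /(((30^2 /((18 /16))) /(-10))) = -1 /40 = -0.02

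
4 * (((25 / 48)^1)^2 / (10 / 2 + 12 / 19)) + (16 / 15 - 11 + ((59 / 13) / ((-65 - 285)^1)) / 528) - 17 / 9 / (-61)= -913517217863 / 94082788800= -9.71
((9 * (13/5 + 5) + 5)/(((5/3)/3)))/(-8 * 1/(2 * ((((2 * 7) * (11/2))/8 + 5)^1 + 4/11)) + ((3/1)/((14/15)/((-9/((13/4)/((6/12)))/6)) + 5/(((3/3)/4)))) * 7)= 3128079726/24842975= 125.91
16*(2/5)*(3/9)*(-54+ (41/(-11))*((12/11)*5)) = -95936/605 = -158.57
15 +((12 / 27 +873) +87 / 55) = 440563 / 495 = 890.03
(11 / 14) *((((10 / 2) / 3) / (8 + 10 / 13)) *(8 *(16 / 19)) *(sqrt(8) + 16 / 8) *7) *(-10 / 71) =-457600 *sqrt(2) / 230679 - 457600 / 230679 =-4.79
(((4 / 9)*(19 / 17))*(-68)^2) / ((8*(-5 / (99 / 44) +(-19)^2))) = 2584 / 3229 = 0.80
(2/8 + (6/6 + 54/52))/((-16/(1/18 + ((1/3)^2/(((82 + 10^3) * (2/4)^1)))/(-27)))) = -1737995/218754432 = -0.01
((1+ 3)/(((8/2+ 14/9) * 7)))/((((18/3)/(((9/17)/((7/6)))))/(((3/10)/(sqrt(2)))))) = 243 * sqrt(2)/208250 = 0.00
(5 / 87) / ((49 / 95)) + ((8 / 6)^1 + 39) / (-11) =-5052 / 1421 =-3.56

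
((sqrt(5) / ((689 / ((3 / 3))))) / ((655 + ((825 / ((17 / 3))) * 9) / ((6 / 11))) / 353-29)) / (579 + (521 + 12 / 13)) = -6001 * sqrt(5) / 92584249284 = -0.00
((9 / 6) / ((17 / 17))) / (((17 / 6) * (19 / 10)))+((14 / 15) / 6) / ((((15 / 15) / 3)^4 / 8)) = 163242 / 1615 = 101.08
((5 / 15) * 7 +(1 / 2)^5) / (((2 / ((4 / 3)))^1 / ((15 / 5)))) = 227 / 48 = 4.73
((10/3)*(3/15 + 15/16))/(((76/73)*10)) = 6643/18240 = 0.36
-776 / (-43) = 776 / 43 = 18.05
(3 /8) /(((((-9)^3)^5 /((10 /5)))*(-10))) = 1 /2745215094595320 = 0.00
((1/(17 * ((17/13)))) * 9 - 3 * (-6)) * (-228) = -1212732/289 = -4196.30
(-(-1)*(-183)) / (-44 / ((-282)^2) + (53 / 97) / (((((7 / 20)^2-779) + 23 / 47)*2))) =1721447780347269 / 8506289633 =202373.52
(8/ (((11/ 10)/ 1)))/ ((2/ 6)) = 240/ 11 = 21.82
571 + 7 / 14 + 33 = 1209 / 2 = 604.50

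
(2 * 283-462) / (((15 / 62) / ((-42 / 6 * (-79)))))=3565744 / 15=237716.27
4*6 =24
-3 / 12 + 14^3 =10975 / 4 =2743.75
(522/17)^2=272484/289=942.85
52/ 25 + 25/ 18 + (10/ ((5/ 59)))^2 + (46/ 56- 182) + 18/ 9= 86614229/ 6300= 13748.29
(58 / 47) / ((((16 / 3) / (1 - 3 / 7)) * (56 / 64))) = 348 / 2303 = 0.15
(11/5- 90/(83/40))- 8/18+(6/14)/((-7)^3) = -373229848/8967735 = -41.62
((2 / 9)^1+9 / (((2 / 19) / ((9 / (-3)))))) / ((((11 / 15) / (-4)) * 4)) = 23065 / 66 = 349.47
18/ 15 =6/ 5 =1.20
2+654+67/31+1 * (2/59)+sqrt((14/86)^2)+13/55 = 2848805811/4325585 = 658.59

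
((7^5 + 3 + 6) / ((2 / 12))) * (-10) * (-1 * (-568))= -573089280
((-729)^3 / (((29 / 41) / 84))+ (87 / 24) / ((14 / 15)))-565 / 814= -60821644660846999 / 1321936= -46009522897.36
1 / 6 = 0.17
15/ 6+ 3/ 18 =8/ 3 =2.67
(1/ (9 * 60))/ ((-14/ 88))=-0.01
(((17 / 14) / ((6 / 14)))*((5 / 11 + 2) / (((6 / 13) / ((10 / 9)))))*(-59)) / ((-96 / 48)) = 65195 / 132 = 493.90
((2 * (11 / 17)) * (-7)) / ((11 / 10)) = -140 / 17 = -8.24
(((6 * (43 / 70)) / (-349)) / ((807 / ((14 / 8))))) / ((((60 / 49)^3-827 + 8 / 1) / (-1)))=-5058907 / 180511628576220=-0.00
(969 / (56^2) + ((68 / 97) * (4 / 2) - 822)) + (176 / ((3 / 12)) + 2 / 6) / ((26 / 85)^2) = 1034471743555 / 154225344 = 6707.53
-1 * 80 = -80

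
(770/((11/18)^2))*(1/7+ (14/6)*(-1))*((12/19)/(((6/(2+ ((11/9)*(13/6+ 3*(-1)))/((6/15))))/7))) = 379960/209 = 1817.99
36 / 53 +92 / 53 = 128 / 53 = 2.42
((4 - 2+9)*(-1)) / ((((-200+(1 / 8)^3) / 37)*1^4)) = 18944 / 9309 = 2.04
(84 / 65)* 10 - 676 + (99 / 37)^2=-11673367 / 17797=-655.92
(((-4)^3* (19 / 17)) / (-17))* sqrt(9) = 3648 / 289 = 12.62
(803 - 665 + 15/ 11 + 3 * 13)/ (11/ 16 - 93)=-31392/ 16247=-1.93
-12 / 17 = -0.71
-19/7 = -2.71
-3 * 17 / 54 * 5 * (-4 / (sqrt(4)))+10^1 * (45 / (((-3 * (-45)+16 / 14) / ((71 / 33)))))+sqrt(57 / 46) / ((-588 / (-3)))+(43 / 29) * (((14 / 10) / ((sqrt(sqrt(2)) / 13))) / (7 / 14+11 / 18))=sqrt(2622) / 9016+1562005 / 94347+35217 * 2^(3 / 4) / 2900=36.98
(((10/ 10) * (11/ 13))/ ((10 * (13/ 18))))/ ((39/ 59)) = 1947/ 10985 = 0.18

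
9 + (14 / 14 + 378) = 388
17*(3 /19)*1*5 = 255 /19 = 13.42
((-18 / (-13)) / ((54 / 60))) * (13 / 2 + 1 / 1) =150 / 13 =11.54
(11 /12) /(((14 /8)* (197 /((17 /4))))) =0.01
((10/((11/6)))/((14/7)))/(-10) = -3/11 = -0.27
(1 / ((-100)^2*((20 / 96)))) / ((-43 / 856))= -1284 / 134375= -0.01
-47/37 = -1.27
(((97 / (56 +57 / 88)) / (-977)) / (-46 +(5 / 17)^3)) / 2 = 20968684 / 1100079436185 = 0.00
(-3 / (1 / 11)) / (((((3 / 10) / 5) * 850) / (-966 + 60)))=9966 / 17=586.24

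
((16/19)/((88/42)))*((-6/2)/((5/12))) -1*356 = -358.89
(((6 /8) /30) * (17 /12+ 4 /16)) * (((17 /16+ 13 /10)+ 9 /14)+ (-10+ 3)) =-2237 /13440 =-0.17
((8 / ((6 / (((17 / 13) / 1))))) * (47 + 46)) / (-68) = -31 / 13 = -2.38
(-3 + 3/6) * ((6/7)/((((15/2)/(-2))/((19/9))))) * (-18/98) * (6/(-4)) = 114/343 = 0.33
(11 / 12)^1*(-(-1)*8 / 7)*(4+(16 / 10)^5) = 995896 / 65625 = 15.18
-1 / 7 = -0.14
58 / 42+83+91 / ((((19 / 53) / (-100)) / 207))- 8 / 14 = -2096524660 / 399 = -5254447.77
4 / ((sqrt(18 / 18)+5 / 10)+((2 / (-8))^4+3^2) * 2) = 512 / 2497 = 0.21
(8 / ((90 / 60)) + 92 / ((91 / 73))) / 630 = 10802 / 85995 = 0.13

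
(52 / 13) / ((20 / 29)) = 29 / 5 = 5.80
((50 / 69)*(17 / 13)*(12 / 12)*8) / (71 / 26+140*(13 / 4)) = 13600 / 821169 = 0.02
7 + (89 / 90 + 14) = 1979 / 90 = 21.99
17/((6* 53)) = 17/318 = 0.05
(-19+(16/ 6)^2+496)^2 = 234363.57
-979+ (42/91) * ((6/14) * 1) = -978.80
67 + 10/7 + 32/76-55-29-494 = -67717/133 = -509.15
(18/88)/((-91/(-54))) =243/2002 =0.12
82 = 82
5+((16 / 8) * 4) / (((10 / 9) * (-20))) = 116 / 25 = 4.64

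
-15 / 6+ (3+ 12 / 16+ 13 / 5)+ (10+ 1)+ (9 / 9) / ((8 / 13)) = 659 / 40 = 16.48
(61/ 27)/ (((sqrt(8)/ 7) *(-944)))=-427 *sqrt(2)/ 101952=-0.01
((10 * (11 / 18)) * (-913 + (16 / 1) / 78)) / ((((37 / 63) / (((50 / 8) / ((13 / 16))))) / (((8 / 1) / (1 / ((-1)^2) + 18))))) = -10964492000 / 356421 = -30762.76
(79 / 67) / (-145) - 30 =-291529 / 9715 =-30.01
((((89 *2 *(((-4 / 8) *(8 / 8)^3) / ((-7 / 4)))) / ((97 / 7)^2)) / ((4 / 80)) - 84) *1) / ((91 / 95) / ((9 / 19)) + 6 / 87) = -966373380 / 25677161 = -37.64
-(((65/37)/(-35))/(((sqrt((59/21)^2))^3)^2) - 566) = 883344894789761/1560679744717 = 566.00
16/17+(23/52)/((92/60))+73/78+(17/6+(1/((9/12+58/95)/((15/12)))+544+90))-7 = 289261079/457028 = 632.92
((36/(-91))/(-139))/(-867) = -12/3655561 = -0.00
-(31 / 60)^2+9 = 31439 / 3600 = 8.73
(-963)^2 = 927369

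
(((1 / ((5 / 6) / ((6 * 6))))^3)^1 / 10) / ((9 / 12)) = 10749.54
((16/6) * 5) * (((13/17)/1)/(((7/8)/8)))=33280/357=93.22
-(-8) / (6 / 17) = 68 / 3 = 22.67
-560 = -560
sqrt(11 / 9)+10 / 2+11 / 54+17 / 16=sqrt(11) / 3+2707 / 432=7.37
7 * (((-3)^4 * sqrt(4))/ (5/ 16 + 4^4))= 4.42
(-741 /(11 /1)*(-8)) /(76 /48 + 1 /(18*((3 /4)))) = 640224 /1969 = 325.15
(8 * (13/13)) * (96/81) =256/27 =9.48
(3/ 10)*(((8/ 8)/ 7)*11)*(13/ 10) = 429/ 700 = 0.61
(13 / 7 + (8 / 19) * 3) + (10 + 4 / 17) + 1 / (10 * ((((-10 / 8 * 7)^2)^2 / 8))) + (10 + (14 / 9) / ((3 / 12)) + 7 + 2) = 841446289268 / 21811584375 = 38.58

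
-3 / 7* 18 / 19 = -54 / 133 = -0.41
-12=-12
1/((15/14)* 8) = 7/60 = 0.12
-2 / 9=-0.22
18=18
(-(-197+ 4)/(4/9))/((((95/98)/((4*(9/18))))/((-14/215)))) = -1191582/20425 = -58.34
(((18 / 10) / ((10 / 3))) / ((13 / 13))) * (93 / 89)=2511 / 4450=0.56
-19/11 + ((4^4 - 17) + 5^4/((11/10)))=8860/11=805.45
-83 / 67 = -1.24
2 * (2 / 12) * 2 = 2 / 3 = 0.67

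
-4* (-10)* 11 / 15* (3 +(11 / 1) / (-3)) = -176 / 9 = -19.56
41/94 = 0.44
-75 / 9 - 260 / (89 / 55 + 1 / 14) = -633125 / 3903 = -162.21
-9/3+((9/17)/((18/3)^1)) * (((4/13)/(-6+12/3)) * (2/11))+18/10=-14616/12155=-1.20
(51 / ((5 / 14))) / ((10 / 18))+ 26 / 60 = 38621 / 150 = 257.47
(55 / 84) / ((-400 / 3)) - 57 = -127691 / 2240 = -57.00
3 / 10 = 0.30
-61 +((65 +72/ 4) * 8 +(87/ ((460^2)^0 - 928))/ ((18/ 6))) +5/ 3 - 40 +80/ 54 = 1574371/ 2781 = 566.12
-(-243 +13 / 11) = 2660 / 11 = 241.82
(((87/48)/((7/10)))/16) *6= 435/448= 0.97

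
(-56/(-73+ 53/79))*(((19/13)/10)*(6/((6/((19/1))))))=399266/185705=2.15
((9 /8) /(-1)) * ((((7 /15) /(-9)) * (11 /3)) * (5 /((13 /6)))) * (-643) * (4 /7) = -7073 /39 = -181.36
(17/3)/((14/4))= 34/21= 1.62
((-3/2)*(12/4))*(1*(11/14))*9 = -891/28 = -31.82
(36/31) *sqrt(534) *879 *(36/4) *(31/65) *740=42149808 *sqrt(534)/13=74924331.53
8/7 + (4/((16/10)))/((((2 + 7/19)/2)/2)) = 338/63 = 5.37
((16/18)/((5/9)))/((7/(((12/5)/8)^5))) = 243/437500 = 0.00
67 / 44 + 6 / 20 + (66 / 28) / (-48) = 21851 / 12320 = 1.77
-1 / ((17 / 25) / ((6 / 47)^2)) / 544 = -225 / 5107208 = -0.00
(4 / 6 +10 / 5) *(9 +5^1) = 112 / 3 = 37.33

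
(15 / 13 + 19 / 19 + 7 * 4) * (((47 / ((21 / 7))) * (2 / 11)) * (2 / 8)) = 9212 / 429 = 21.47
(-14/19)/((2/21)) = -147/19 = -7.74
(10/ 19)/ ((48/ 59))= 295/ 456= 0.65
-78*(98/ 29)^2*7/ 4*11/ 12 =-2403401/ 1682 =-1428.89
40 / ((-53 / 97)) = -3880 / 53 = -73.21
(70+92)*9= 1458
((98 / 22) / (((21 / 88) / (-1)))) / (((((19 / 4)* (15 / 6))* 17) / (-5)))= 448 / 969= 0.46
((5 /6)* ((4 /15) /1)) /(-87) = -2 /783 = -0.00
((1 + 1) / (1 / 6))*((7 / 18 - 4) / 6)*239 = -15535 / 9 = -1726.11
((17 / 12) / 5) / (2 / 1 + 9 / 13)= 221 / 2100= 0.11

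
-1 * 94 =-94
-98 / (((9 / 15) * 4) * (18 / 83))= -20335 / 108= -188.29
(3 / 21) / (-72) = -1 / 504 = -0.00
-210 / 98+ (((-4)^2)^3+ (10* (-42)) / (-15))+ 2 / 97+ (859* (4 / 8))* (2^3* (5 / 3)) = 20061485 / 2037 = 9848.54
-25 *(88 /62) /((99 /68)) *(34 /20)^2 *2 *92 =-3615968 /279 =-12960.46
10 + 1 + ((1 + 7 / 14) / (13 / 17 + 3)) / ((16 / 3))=22681 / 2048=11.07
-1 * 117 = -117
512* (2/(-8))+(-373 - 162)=-663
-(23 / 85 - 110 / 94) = 3594 / 3995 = 0.90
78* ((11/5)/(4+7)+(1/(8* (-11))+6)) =482.71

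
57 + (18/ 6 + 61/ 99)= 6001/ 99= 60.62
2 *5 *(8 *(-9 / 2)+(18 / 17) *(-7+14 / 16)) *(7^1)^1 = -101115 / 34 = -2973.97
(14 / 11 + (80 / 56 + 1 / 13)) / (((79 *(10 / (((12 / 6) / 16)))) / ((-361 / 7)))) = -0.02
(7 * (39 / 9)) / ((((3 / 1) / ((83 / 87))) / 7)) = 52871 / 783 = 67.52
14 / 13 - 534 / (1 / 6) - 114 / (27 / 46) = -397466 / 117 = -3397.15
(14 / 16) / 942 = 0.00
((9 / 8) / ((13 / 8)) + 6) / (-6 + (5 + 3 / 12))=-116 / 13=-8.92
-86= -86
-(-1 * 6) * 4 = 24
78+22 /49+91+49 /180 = 1496941 /8820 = 169.72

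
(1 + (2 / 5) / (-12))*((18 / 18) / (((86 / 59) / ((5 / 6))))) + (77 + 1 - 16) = 193663 / 3096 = 62.55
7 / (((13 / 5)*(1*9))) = 35 / 117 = 0.30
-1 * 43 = -43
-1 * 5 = -5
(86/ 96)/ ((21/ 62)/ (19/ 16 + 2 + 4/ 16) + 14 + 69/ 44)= 73315/ 1282164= 0.06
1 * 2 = 2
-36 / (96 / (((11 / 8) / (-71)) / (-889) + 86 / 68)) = -32569965 / 68673472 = -0.47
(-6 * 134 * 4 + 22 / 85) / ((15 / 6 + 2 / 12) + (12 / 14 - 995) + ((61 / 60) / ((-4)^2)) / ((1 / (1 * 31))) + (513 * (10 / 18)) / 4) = 367366272 / 104901611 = 3.50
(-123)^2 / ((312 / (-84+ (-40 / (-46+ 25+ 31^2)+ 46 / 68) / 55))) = -37226150121 / 9140560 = -4072.63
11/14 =0.79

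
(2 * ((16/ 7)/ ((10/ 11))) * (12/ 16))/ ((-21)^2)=44/ 5145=0.01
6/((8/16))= 12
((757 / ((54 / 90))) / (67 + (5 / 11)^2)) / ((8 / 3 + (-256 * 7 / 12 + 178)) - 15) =457985 / 398468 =1.15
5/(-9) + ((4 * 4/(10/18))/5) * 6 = 7651/225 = 34.00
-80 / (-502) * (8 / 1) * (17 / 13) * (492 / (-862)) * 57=-76279680 / 1406353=-54.24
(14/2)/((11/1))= 7/11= 0.64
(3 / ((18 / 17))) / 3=17 / 18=0.94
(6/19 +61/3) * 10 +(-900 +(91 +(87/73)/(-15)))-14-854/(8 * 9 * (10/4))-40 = -82554157/124830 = -661.33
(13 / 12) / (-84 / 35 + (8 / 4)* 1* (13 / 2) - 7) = 65 / 216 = 0.30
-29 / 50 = -0.58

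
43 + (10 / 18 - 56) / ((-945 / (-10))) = 72145 / 1701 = 42.41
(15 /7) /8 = 15 /56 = 0.27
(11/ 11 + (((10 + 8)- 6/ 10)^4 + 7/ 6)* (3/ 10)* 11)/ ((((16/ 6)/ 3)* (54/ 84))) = 26468293957/ 50000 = 529365.88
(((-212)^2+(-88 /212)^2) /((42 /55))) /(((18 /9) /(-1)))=-1735912475 /58989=-29427.73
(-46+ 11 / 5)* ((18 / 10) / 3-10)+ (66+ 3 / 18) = 71683 / 150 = 477.89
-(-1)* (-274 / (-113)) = 274 / 113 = 2.42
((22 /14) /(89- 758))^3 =-1331 /102700479987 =-0.00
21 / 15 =7 / 5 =1.40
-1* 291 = -291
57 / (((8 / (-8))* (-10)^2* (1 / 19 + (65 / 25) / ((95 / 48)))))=-1083 / 2596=-0.42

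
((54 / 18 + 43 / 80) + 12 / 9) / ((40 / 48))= 1169 / 200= 5.84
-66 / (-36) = 11 / 6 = 1.83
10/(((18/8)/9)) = 40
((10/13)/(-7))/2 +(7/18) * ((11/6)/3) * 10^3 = 1751345/7371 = 237.60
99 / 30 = 33 / 10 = 3.30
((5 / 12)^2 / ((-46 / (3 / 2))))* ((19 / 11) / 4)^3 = -171475 / 376172544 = -0.00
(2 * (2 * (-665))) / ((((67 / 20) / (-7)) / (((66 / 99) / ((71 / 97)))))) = 72245600 / 14271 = 5062.41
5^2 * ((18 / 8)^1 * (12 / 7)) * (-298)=-201150 / 7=-28735.71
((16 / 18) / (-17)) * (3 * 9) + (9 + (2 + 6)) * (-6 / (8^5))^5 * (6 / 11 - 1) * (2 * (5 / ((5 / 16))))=-9739880870918642902113 / 6899082283567372304384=-1.41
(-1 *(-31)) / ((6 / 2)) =31 / 3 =10.33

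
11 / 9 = 1.22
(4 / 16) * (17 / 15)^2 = 289 / 900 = 0.32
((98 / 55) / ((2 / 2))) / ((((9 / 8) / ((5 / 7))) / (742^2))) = 61663168 / 99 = 622860.28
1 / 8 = 0.12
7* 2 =14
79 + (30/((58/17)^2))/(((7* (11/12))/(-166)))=798143/64757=12.33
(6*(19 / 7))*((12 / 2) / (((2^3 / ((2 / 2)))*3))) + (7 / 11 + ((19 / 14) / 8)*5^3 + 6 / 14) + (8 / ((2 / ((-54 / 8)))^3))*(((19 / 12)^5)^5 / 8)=-7166839835937902505001415710238039 / 1910735378232879523924279296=-3750828.04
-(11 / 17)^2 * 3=-363 / 289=-1.26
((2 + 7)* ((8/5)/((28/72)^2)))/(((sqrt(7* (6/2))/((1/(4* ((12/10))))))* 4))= 81* sqrt(21)/343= 1.08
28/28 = 1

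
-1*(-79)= 79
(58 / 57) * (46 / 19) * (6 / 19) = 5336 / 6859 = 0.78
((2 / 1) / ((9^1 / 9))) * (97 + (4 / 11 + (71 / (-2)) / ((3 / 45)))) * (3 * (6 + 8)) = -402066 / 11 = -36551.45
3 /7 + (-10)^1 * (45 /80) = -291 /56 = -5.20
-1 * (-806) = 806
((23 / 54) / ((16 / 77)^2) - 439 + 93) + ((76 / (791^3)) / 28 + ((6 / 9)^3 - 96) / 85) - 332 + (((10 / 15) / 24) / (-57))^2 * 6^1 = -520686979467773981237 / 778002390343503360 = -669.26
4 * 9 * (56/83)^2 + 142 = 1091134/6889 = 158.39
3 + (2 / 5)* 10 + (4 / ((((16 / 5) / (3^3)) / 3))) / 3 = 163 / 4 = 40.75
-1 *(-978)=978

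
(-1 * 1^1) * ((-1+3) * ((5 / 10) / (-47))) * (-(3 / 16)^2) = -9 / 12032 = -0.00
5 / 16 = 0.31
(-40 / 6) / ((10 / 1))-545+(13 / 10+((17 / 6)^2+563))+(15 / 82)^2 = 2019311 / 75645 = 26.69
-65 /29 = -2.24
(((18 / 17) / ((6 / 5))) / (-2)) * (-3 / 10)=9 / 68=0.13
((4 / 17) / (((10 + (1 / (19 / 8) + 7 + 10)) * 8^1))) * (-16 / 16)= -19 / 17714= -0.00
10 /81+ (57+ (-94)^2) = 720343 /81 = 8893.12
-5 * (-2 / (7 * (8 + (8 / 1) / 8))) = 10 / 63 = 0.16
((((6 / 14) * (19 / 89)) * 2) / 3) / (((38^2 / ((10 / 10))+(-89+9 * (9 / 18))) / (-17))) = -1292 / 1693937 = -0.00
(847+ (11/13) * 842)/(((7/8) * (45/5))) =162184/819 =198.03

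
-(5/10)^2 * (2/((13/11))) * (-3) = 33/26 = 1.27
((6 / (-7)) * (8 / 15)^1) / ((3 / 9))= -1.37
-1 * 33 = -33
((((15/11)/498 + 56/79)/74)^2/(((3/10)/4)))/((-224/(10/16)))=-87810231675/25525084399721984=-0.00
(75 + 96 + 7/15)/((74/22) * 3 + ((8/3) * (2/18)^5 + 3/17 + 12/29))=205903213461/12826382765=16.05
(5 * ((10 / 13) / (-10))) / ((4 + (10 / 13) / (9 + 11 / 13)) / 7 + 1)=-2240 / 9217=-0.24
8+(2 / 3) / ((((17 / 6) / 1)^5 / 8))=11400328 / 1419857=8.03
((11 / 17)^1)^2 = 121 / 289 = 0.42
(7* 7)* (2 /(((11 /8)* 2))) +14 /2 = 469 /11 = 42.64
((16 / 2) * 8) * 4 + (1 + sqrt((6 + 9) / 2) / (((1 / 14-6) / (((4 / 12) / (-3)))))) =7 * sqrt(30) / 747 + 257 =257.05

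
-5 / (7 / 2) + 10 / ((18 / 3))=5 / 21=0.24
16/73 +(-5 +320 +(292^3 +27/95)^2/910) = 408382562129041469387/599530750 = 681170335514.97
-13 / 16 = -0.81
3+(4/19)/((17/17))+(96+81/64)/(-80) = 38809/19456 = 1.99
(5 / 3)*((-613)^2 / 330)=375769 / 198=1897.82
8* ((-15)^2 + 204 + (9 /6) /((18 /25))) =10346 /3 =3448.67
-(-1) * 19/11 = 19/11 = 1.73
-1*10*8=-80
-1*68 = -68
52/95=0.55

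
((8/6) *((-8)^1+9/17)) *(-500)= 254000/51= 4980.39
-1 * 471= -471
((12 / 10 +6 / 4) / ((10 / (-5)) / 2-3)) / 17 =-0.04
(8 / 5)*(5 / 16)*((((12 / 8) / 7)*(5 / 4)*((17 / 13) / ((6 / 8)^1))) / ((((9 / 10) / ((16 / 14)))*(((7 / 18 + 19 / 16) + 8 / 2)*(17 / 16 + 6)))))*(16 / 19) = 6963200 / 1098214117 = 0.01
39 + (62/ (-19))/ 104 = 38501/ 988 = 38.97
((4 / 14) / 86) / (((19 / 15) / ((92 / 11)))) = 1380 / 62909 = 0.02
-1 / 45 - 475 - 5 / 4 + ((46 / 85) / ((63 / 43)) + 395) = -80.90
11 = 11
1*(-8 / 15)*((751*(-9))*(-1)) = -18024 / 5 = -3604.80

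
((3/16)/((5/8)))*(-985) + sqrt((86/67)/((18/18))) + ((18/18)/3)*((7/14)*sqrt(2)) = -591/2 + sqrt(2)/6 + sqrt(5762)/67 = -294.13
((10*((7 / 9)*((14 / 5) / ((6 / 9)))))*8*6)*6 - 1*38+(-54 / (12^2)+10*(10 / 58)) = 2174153 / 232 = 9371.35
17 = 17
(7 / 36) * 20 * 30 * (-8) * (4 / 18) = -5600 / 27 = -207.41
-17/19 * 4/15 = -68/285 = -0.24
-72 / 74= -0.97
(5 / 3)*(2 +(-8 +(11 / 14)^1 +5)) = -5 / 14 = -0.36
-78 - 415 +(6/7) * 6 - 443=-6516/7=-930.86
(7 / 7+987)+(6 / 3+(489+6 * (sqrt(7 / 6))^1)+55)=sqrt(42)+1534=1540.48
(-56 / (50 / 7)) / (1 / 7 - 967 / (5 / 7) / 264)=362208 / 230315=1.57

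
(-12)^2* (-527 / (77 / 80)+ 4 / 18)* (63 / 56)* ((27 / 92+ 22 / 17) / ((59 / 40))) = -169518084840 / 1776313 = -95432.55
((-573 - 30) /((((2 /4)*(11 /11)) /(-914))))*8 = 8818272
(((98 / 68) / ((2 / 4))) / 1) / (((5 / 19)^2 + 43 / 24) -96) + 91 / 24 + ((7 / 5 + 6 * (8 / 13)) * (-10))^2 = 146047448368879 / 56238699192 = 2596.92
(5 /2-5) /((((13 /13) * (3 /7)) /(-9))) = 105 /2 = 52.50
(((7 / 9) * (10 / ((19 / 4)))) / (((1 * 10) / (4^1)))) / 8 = 0.08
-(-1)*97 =97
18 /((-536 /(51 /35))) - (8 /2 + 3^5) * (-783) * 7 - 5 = 12698662301 /9380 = 1353801.95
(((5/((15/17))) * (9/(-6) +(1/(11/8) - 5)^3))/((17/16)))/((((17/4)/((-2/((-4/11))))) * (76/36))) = -10158672/39083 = -259.93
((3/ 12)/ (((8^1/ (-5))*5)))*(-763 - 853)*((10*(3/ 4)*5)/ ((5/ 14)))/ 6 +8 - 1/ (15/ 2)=53497/ 60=891.62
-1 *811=-811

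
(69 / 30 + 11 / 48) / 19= 607 / 4560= 0.13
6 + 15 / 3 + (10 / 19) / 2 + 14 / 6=775 / 57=13.60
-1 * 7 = -7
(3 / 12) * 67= 67 / 4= 16.75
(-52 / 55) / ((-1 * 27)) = 52 / 1485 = 0.04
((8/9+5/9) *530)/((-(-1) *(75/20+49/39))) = 358280/2343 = 152.92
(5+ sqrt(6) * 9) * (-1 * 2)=-18 * sqrt(6) - 10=-54.09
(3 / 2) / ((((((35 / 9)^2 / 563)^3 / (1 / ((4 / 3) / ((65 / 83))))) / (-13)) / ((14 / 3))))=-48082628455912089 / 17437262500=-2757464.28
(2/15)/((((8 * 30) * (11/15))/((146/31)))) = 0.00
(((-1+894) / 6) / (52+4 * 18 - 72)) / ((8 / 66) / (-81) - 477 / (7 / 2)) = -5569641 / 265207280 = -0.02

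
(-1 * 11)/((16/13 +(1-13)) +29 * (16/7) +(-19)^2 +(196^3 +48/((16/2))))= -1001/685226225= -0.00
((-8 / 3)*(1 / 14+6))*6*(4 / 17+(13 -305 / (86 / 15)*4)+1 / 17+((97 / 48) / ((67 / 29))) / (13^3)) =735986802115 / 37977342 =19379.63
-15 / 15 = -1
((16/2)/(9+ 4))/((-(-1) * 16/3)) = 3/26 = 0.12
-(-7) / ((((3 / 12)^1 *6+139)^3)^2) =448 / 492309163417681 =0.00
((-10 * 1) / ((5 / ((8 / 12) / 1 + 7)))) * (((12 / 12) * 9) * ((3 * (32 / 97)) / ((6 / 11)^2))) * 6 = -267168 / 97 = -2754.31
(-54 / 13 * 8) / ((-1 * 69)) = 144 / 299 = 0.48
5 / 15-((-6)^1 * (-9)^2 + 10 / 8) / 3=1943 / 12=161.92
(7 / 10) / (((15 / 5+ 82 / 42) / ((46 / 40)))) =3381 / 20800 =0.16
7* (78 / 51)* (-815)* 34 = -296660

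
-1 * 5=-5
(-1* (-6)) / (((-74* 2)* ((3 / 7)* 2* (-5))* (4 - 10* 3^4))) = -7 / 596440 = -0.00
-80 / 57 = -1.40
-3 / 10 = -0.30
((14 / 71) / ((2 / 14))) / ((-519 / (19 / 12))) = -931 / 221094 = -0.00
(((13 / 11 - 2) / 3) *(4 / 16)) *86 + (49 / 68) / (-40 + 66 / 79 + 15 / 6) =-6373315 / 1083291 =-5.88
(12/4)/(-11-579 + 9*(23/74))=-222/43453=-0.01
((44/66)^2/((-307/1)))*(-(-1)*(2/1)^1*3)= -8/921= -0.01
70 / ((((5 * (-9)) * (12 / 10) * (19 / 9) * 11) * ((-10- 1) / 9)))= 105 / 2299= 0.05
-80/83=-0.96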